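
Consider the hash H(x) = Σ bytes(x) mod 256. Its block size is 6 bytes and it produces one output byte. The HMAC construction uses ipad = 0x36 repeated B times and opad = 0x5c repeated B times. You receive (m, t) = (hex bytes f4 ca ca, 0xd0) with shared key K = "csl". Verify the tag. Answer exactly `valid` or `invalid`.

valid

Key "csl" = 63 73 6c is 3 bytes ≤ B = 6; zero-pad to 6 bytes: K' = 63 73 6c 00 00 00.
K' ⊕ ipad = 55 45 5a 36 36 36; K' ⊕ opad = 3f 2f 30 5c 5c 5c.
Inner hash: sum = 85+69+90+54+54+54+244+202+202 = 1054; mod 256 = 30 → 1e.
Outer hash (recomputed tag): sum = 63+47+48+92+92+92+30 = 464; mod 256 = 208 → d0.
Recomputed tag = d0; claimed = d0 → match.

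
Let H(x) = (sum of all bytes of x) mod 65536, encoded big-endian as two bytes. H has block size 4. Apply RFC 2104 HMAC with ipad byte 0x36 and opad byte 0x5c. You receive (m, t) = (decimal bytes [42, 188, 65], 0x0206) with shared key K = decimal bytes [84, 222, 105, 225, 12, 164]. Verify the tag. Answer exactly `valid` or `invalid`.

Key decimal bytes [84, 222, 105, 225, 12, 164] = 54 de 69 e1 0c a4 is 6 bytes > B = 4, so hash it first: H(key) = 03 2c, then zero-pad to 4 bytes: K' = 03 2c 00 00.
K' ⊕ ipad = 35 1a 36 36; K' ⊕ opad = 5f 70 5c 5c.
Inner hash: sum = 53+26+54+54+42+188+65 = 482 → 01 e2.
Outer hash (recomputed tag): sum = 95+112+92+92+1+226 = 618 → 02 6a.
Recomputed tag = 026a; claimed = 0206 → mismatch.

invalid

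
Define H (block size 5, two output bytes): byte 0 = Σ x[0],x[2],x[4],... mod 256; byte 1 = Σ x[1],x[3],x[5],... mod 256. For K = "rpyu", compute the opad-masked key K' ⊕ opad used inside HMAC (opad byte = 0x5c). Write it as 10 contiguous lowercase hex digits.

Key "rpyu" = 72 70 79 75 is 4 bytes ≤ B = 5; zero-pad to 5 bytes: K' = 72 70 79 75 00.
XOR each byte with 0x5c: 72⊕5c=2e, 70⊕5c=2c, 79⊕5c=25, 75⊕5c=29, 00⊕5c=5c.

2e2c25295c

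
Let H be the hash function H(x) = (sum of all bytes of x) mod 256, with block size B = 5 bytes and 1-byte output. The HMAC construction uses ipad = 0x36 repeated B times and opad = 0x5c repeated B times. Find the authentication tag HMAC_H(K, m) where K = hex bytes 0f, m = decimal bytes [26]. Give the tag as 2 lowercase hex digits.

Key hex bytes 0f is 1 byte ≤ B = 5; zero-pad to 5 bytes: K' = 0f 00 00 00 00.
K' ⊕ ipad = 39 36 36 36 36.  K' ⊕ opad = 53 5c 5c 5c 5c.
Inner input = (K'⊕ipad) ∥ m = 39 36 36 36 36 ∥ 1a.
Inner hash: sum = 57+54+54+54+54+26 = 299; mod 256 = 43 → 2b.
Outer input = (K'⊕opad) ∥ inner = 53 5c 5c 5c 5c ∥ 2b.
Outer hash (tag): sum = 83+92+92+92+92+43 = 494; mod 256 = 238 → ee.

ee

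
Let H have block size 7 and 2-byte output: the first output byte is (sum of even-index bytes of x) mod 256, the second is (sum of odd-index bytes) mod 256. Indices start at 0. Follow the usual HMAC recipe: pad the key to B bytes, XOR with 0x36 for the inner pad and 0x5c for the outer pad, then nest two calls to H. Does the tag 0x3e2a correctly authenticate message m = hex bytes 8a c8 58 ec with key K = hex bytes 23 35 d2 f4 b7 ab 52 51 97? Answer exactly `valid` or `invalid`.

valid

Key hex bytes 23 35 d2 f4 b7 ab 52 51 97 is 9 bytes > B = 7, so hash it first: H(key) = 95 25, then zero-pad to 7 bytes: K' = 95 25 00 00 00 00 00.
K' ⊕ ipad = a3 13 36 36 36 36 36; K' ⊕ opad = c9 79 5c 5c 5c 5c 5c.
Inner hash: even-index sum = 761 mod 256 = 249; odd-index sum = 353 mod 256 = 97 → f9 61.
Outer hash (recomputed tag): even-index sum = 574 mod 256 = 62; odd-index sum = 554 mod 256 = 42 → 3e 2a.
Recomputed tag = 3e2a; claimed = 3e2a → match.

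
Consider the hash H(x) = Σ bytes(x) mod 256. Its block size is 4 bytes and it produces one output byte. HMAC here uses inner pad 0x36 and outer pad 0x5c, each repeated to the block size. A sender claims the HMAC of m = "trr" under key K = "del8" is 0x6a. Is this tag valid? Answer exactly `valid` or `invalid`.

valid

Key "del8" = 64 65 6c 38 is exactly B = 4 bytes: K' = 64 65 6c 38.
K' ⊕ ipad = 52 53 5a 0e; K' ⊕ opad = 38 39 30 64.
Inner hash: sum = 82+83+90+14+116+114+114 = 613; mod 256 = 101 → 65.
Outer hash (recomputed tag): sum = 56+57+48+100+101 = 362; mod 256 = 106 → 6a.
Recomputed tag = 6a; claimed = 6a → match.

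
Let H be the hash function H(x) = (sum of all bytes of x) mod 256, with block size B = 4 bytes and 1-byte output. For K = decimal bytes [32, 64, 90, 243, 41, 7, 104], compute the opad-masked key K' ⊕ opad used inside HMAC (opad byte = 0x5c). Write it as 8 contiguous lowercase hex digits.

195c5c5c

Key decimal bytes [32, 64, 90, 243, 41, 7, 104] = 20 40 5a f3 29 07 68 is 7 bytes > B = 4, so hash it first: H(key) = 45, then zero-pad to 4 bytes: K' = 45 00 00 00.
XOR each byte with 0x5c: 45⊕5c=19, 00⊕5c=5c, 00⊕5c=5c, 00⊕5c=5c.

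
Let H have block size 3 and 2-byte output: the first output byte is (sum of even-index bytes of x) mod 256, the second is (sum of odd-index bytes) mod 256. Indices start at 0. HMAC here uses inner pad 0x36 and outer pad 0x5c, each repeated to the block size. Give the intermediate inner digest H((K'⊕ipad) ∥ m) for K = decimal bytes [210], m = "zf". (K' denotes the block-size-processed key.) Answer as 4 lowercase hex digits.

Key decimal bytes [210] = d2 is 1 byte ≤ B = 3; zero-pad to 3 bytes: K' = d2 00 00.
K' ⊕ ipad = e4 36 36.
Inner input = e4 36 36 ∥ 7a 66.
Inner hash: even-index sum = 384 mod 256 = 128; odd-index sum = 176 mod 256 = 176 → 80 b0.

80b0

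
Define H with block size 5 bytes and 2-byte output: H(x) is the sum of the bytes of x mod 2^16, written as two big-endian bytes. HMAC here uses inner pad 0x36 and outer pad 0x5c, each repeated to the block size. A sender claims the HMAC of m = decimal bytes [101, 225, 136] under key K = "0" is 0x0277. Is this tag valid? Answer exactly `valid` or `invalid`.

invalid

Key "0" = 30 is 1 byte ≤ B = 5; zero-pad to 5 bytes: K' = 30 00 00 00 00.
K' ⊕ ipad = 06 36 36 36 36; K' ⊕ opad = 6c 5c 5c 5c 5c.
Inner hash: sum = 6+54+54+54+54+101+225+136 = 684 → 02 ac.
Outer hash (recomputed tag): sum = 108+92+92+92+92+2+172 = 650 → 02 8a.
Recomputed tag = 028a; claimed = 0277 → mismatch.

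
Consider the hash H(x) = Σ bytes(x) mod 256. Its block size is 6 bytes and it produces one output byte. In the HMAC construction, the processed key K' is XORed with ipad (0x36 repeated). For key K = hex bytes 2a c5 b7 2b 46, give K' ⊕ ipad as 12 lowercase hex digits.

1cf3811d7036

Key hex bytes 2a c5 b7 2b 46 is 5 bytes ≤ B = 6; zero-pad to 6 bytes: K' = 2a c5 b7 2b 46 00.
XOR each byte with 0x36: 2a⊕36=1c, c5⊕36=f3, b7⊕36=81, 2b⊕36=1d, 46⊕36=70, 00⊕36=36.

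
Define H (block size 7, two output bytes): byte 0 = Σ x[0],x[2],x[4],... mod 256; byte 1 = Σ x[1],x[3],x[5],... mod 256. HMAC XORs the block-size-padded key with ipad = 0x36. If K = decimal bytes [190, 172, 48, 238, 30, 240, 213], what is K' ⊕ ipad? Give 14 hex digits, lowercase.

889a06d828c6e3

Key decimal bytes [190, 172, 48, 238, 30, 240, 213] = be ac 30 ee 1e f0 d5 is exactly B = 7 bytes: K' = be ac 30 ee 1e f0 d5.
XOR each byte with 0x36: be⊕36=88, ac⊕36=9a, 30⊕36=06, ee⊕36=d8, 1e⊕36=28, f0⊕36=c6, d5⊕36=e3.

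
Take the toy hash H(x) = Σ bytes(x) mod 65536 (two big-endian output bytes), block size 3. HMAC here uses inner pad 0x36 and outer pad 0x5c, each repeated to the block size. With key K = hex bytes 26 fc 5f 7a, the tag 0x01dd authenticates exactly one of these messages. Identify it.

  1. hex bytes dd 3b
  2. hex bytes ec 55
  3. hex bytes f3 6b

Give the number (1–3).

Key hex bytes 26 fc 5f 7a is 4 bytes > B = 3, so hash it first: H(key) = 01 fb, then zero-pad to 3 bytes: K' = 01 fb 00.
K' ⊕ ipad = 37 cd 36; K' ⊕ opad = 5d a7 5c.
m1: inner = H(37 cd 36 dd 3b) = 02 52; tag = H(5d a7 5c 02 52) = 01b4
m2: inner = H(37 cd 36 ec 55) = 02 7b; tag = H(5d a7 5c 02 7b) = 01dd ← matches
m3: inner = H(37 cd 36 f3 6b) = 02 98; tag = H(5d a7 5c 02 98) = 01fa

2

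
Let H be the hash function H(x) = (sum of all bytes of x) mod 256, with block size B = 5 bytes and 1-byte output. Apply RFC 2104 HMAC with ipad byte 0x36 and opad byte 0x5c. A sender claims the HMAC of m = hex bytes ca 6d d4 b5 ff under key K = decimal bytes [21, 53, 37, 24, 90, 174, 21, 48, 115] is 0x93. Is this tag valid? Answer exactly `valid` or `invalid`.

valid

Key decimal bytes [21, 53, 37, 24, 90, 174, 21, 48, 115] = 15 35 25 18 5a ae 15 30 73 is 9 bytes > B = 5, so hash it first: H(key) = 47, then zero-pad to 5 bytes: K' = 47 00 00 00 00.
K' ⊕ ipad = 71 36 36 36 36; K' ⊕ opad = 1b 5c 5c 5c 5c.
Inner hash: sum = 113+54+54+54+54+202+109+212+181+255 = 1288; mod 256 = 8 → 08.
Outer hash (recomputed tag): sum = 27+92+92+92+92+8 = 403; mod 256 = 147 → 93.
Recomputed tag = 93; claimed = 93 → match.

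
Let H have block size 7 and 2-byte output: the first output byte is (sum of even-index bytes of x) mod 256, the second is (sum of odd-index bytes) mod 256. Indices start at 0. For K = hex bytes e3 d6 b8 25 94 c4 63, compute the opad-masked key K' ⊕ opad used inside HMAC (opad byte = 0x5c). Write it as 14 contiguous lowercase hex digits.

bf8ae479c8983f

Key hex bytes e3 d6 b8 25 94 c4 63 is exactly B = 7 bytes: K' = e3 d6 b8 25 94 c4 63.
XOR each byte with 0x5c: e3⊕5c=bf, d6⊕5c=8a, b8⊕5c=e4, 25⊕5c=79, 94⊕5c=c8, c4⊕5c=98, 63⊕5c=3f.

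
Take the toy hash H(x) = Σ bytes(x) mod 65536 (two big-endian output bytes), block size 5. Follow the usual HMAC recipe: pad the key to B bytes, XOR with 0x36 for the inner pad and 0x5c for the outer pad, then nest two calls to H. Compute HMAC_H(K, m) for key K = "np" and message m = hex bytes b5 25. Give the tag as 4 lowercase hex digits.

Key "np" = 6e 70 is 2 bytes ≤ B = 5; zero-pad to 5 bytes: K' = 6e 70 00 00 00.
K' ⊕ ipad = 58 46 36 36 36.  K' ⊕ opad = 32 2c 5c 5c 5c.
Inner input = (K'⊕ipad) ∥ m = 58 46 36 36 36 ∥ b5 25.
Inner hash: sum = 88+70+54+54+54+181+37 = 538 → 02 1a.
Outer input = (K'⊕opad) ∥ inner = 32 2c 5c 5c 5c ∥ 02 1a.
Outer hash (tag): sum = 50+44+92+92+92+2+26 = 398 → 01 8e.

018e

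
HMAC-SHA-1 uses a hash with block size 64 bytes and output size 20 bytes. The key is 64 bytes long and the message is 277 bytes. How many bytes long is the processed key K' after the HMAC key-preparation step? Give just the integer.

64

Key is 64 ≤ 64 bytes, zero-padded: |K'| = 64.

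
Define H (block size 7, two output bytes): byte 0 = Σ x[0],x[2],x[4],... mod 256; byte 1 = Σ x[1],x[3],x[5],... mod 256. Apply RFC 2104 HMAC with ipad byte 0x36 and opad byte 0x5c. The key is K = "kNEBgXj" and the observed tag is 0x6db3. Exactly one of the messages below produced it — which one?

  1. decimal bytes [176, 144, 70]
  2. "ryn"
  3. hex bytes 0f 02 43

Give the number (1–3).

3

Key "kNEBgXj" = 6b 4e 45 42 67 58 6a is exactly B = 7 bytes: K' = 6b 4e 45 42 67 58 6a.
K' ⊕ ipad = 5d 78 73 74 51 6e 5c; K' ⊕ opad = 37 12 19 1e 3b 04 36.
m1: inner = H(5d 78 73 74 51 6e 5c b0 90 46) = 0d 50; tag = H(37 12 19 1e 3b 04 36 0d 50) = 1141
m2: inner = H(5d 78 73 74 51 6e 5c 72 79 6e) = f6 3a; tag = H(37 12 19 1e 3b 04 36 f6 3a) = fb2a
m3: inner = H(5d 78 73 74 51 6e 5c 0f 02 43) = 7f ac; tag = H(37 12 19 1e 3b 04 36 7f ac) = 6db3 ← matches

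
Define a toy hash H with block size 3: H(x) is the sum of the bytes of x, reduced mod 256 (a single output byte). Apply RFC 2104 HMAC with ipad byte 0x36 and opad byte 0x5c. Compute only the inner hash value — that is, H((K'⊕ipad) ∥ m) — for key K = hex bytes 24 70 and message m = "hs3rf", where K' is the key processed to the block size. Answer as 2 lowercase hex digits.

74

Key hex bytes 24 70 is 2 bytes ≤ B = 3; zero-pad to 3 bytes: K' = 24 70 00.
K' ⊕ ipad = 12 46 36.
Inner input = 12 46 36 ∥ 68 73 33 72 66.
Inner hash: sum = 18+70+54+104+115+51+114+102 = 628; mod 256 = 116 → 74.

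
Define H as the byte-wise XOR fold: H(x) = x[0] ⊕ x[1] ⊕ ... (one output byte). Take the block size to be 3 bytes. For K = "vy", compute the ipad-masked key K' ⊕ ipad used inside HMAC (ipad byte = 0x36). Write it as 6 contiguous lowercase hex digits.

404f36

Key "vy" = 76 79 is 2 bytes ≤ B = 3; zero-pad to 3 bytes: K' = 76 79 00.
XOR each byte with 0x36: 76⊕36=40, 79⊕36=4f, 00⊕36=36.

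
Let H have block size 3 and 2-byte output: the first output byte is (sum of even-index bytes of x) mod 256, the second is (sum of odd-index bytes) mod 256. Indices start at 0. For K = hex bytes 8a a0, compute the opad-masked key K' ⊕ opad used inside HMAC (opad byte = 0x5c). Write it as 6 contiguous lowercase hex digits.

Key hex bytes 8a a0 is 2 bytes ≤ B = 3; zero-pad to 3 bytes: K' = 8a a0 00.
XOR each byte with 0x5c: 8a⊕5c=d6, a0⊕5c=fc, 00⊕5c=5c.

d6fc5c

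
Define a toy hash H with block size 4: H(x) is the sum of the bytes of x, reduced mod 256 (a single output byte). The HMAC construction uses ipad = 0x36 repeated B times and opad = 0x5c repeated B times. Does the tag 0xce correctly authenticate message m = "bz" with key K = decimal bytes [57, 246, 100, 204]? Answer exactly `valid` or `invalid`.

Key decimal bytes [57, 246, 100, 204] = 39 f6 64 cc is exactly B = 4 bytes: K' = 39 f6 64 cc.
K' ⊕ ipad = 0f c0 52 fa; K' ⊕ opad = 65 aa 38 90.
Inner hash: sum = 15+192+82+250+98+122 = 759; mod 256 = 247 → f7.
Outer hash (recomputed tag): sum = 101+170+56+144+247 = 718; mod 256 = 206 → ce.
Recomputed tag = ce; claimed = ce → match.

valid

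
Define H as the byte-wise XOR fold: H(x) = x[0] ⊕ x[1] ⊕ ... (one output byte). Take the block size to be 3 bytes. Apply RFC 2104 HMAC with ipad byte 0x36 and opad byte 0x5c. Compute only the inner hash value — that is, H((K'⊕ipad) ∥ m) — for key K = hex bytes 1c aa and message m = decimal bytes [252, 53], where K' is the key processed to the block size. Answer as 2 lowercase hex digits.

Key hex bytes 1c aa is 2 bytes ≤ B = 3; zero-pad to 3 bytes: K' = 1c aa 00.
K' ⊕ ipad = 2a 9c 36.
Inner input = 2a 9c 36 ∥ fc 35.
Inner hash: XOR 2a⊕9c⊕36⊕fc⊕35 = 49.

49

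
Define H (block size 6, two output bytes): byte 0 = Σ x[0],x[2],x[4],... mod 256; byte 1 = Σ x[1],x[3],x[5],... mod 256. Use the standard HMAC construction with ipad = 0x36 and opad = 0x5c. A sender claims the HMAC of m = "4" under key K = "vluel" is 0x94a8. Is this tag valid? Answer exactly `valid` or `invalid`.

Key "vluel" = 76 6c 75 65 6c is 5 bytes ≤ B = 6; zero-pad to 6 bytes: K' = 76 6c 75 65 6c 00.
K' ⊕ ipad = 40 5a 43 53 5a 36; K' ⊕ opad = 2a 30 29 39 30 5c.
Inner hash: even-index sum = 273 mod 256 = 17; odd-index sum = 227 mod 256 = 227 → 11 e3.
Outer hash (recomputed tag): even-index sum = 148 mod 256 = 148; odd-index sum = 424 mod 256 = 168 → 94 a8.
Recomputed tag = 94a8; claimed = 94a8 → match.

valid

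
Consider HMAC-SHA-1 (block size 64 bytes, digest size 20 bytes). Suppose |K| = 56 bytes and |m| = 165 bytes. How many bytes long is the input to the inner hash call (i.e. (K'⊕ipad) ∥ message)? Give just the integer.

Key is 56 ≤ 64 bytes, zero-padded: |K'| = 64.
Inner input = (K'⊕ipad) ∥ m → 64 + 165 = 229 bytes.

229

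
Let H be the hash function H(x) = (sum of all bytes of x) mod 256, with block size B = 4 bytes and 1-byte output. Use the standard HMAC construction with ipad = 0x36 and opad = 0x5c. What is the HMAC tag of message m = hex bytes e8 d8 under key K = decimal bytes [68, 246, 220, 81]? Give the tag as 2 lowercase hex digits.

Key decimal bytes [68, 246, 220, 81] = 44 f6 dc 51 is exactly B = 4 bytes: K' = 44 f6 dc 51.
K' ⊕ ipad = 72 c0 ea 67.  K' ⊕ opad = 18 aa 80 0d.
Inner input = (K'⊕ipad) ∥ m = 72 c0 ea 67 ∥ e8 d8.
Inner hash: sum = 114+192+234+103+232+216 = 1091; mod 256 = 67 → 43.
Outer input = (K'⊕opad) ∥ inner = 18 aa 80 0d ∥ 43.
Outer hash (tag): sum = 24+170+128+13+67 = 402; mod 256 = 146 → 92.

92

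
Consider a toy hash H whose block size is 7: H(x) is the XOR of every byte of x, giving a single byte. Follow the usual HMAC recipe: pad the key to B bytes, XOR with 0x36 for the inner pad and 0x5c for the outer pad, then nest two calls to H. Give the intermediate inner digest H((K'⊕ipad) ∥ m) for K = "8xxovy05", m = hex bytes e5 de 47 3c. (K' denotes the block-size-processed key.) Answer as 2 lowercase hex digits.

2b

Key "8xxovy05" = 38 78 78 6f 76 79 30 35 is 8 bytes > B = 7, so hash it first: H(key) = 5d, then zero-pad to 7 bytes: K' = 5d 00 00 00 00 00 00.
K' ⊕ ipad = 6b 36 36 36 36 36 36.
Inner input = 6b 36 36 36 36 36 36 ∥ e5 de 47 3c.
Inner hash: XOR 6b⊕36⊕36⊕36⊕36⊕36⊕36⊕e5⊕de⊕47⊕3c = 2b.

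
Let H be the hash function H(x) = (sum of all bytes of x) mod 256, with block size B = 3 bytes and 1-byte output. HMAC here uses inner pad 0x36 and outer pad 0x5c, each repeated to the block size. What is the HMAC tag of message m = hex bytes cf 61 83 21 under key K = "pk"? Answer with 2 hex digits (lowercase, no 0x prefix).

Key "pk" = 70 6b is 2 bytes ≤ B = 3; zero-pad to 3 bytes: K' = 70 6b 00.
K' ⊕ ipad = 46 5d 36.  K' ⊕ opad = 2c 37 5c.
Inner input = (K'⊕ipad) ∥ m = 46 5d 36 ∥ cf 61 83 21.
Inner hash: sum = 70+93+54+207+97+131+33 = 685; mod 256 = 173 → ad.
Outer input = (K'⊕opad) ∥ inner = 2c 37 5c ∥ ad.
Outer hash (tag): sum = 44+55+92+173 = 364; mod 256 = 108 → 6c.

6c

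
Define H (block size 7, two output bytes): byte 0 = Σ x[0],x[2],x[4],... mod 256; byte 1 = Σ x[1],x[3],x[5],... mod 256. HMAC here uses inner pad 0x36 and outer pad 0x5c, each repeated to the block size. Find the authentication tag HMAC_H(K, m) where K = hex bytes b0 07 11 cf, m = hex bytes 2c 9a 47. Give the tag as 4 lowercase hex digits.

c4fd

Key hex bytes b0 07 11 cf is 4 bytes ≤ B = 7; zero-pad to 7 bytes: K' = b0 07 11 cf 00 00 00.
K' ⊕ ipad = 86 31 27 f9 36 36 36.  K' ⊕ opad = ec 5b 4d 93 5c 5c 5c.
Inner input = (K'⊕ipad) ∥ m = 86 31 27 f9 36 36 36 ∥ 2c 9a 47.
Inner hash: even-index sum = 435 mod 256 = 179; odd-index sum = 467 mod 256 = 211 → b3 d3.
Outer input = (K'⊕opad) ∥ inner = ec 5b 4d 93 5c 5c 5c ∥ b3 d3.
Outer hash (tag): even-index sum = 708 mod 256 = 196; odd-index sum = 509 mod 256 = 253 → c4 fd.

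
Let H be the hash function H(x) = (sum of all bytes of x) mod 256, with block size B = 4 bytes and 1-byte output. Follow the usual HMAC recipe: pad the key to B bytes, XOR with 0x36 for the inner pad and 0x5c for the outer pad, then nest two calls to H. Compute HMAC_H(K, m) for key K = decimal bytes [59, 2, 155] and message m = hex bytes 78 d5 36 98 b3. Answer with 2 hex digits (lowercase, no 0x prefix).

Key decimal bytes [59, 2, 155] = 3b 02 9b is 3 bytes ≤ B = 4; zero-pad to 4 bytes: K' = 3b 02 9b 00.
K' ⊕ ipad = 0d 34 ad 36.  K' ⊕ opad = 67 5e c7 5c.
Inner input = (K'⊕ipad) ∥ m = 0d 34 ad 36 ∥ 78 d5 36 98 b3.
Inner hash: sum = 13+52+173+54+120+213+54+152+179 = 1010; mod 256 = 242 → f2.
Outer input = (K'⊕opad) ∥ inner = 67 5e c7 5c ∥ f2.
Outer hash (tag): sum = 103+94+199+92+242 = 730; mod 256 = 218 → da.

da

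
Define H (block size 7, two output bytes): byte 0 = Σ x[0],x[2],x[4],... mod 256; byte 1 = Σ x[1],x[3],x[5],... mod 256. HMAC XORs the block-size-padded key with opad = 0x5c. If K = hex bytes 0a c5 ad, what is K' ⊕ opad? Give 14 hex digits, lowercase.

5699f15c5c5c5c

Key hex bytes 0a c5 ad is 3 bytes ≤ B = 7; zero-pad to 7 bytes: K' = 0a c5 ad 00 00 00 00.
XOR each byte with 0x5c: 0a⊕5c=56, c5⊕5c=99, ad⊕5c=f1, 00⊕5c=5c, 00⊕5c=5c, 00⊕5c=5c, 00⊕5c=5c.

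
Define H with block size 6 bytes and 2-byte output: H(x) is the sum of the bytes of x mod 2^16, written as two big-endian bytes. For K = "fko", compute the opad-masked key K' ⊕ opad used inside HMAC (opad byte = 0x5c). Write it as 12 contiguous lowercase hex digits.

Key "fko" = 66 6b 6f is 3 bytes ≤ B = 6; zero-pad to 6 bytes: K' = 66 6b 6f 00 00 00.
XOR each byte with 0x5c: 66⊕5c=3a, 6b⊕5c=37, 6f⊕5c=33, 00⊕5c=5c, 00⊕5c=5c, 00⊕5c=5c.

3a37335c5c5c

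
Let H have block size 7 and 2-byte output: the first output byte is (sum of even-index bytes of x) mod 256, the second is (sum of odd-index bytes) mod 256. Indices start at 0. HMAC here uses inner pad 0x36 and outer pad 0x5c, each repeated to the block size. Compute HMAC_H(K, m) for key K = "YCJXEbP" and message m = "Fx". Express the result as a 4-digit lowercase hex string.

bd9d

Key "YCJXEbP" = 59 43 4a 58 45 62 50 is exactly B = 7 bytes: K' = 59 43 4a 58 45 62 50.
K' ⊕ ipad = 6f 75 7c 6e 73 54 66.  K' ⊕ opad = 05 1f 16 04 19 3e 0c.
Inner input = (K'⊕ipad) ∥ m = 6f 75 7c 6e 73 54 66 ∥ 46 78.
Inner hash: even-index sum = 572 mod 256 = 60; odd-index sum = 381 mod 256 = 125 → 3c 7d.
Outer input = (K'⊕opad) ∥ inner = 05 1f 16 04 19 3e 0c ∥ 3c 7d.
Outer hash (tag): even-index sum = 189 mod 256 = 189; odd-index sum = 157 mod 256 = 157 → bd 9d.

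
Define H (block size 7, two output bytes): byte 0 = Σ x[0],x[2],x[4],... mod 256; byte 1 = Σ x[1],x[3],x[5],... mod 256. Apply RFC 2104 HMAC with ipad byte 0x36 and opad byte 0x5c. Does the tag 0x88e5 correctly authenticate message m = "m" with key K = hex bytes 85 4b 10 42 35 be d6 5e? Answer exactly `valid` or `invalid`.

valid

Key hex bytes 85 4b 10 42 35 be d6 5e is 8 bytes > B = 7, so hash it first: H(key) = a0 a9, then zero-pad to 7 bytes: K' = a0 a9 00 00 00 00 00.
K' ⊕ ipad = 96 9f 36 36 36 36 36; K' ⊕ opad = fc f5 5c 5c 5c 5c 5c.
Inner hash: even-index sum = 312 mod 256 = 56; odd-index sum = 376 mod 256 = 120 → 38 78.
Outer hash (recomputed tag): even-index sum = 648 mod 256 = 136; odd-index sum = 485 mod 256 = 229 → 88 e5.
Recomputed tag = 88e5; claimed = 88e5 → match.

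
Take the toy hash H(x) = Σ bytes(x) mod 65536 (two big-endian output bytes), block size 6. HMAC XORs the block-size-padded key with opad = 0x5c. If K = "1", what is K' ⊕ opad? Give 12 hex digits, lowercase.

6d5c5c5c5c5c

Key "1" = 31 is 1 byte ≤ B = 6; zero-pad to 6 bytes: K' = 31 00 00 00 00 00.
XOR each byte with 0x5c: 31⊕5c=6d, 00⊕5c=5c, 00⊕5c=5c, 00⊕5c=5c, 00⊕5c=5c, 00⊕5c=5c.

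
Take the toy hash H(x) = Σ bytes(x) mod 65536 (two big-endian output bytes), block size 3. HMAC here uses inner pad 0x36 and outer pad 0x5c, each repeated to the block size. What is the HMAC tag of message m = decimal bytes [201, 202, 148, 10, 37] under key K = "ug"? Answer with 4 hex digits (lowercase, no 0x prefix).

Key "ug" = 75 67 is 2 bytes ≤ B = 3; zero-pad to 3 bytes: K' = 75 67 00.
K' ⊕ ipad = 43 51 36.  K' ⊕ opad = 29 3b 5c.
Inner input = (K'⊕ipad) ∥ m = 43 51 36 ∥ c9 ca 94 0a 25.
Inner hash: sum = 67+81+54+201+202+148+10+37 = 800 → 03 20.
Outer input = (K'⊕opad) ∥ inner = 29 3b 5c ∥ 03 20.
Outer hash (tag): sum = 41+59+92+3+32 = 227 → 00 e3.

00e3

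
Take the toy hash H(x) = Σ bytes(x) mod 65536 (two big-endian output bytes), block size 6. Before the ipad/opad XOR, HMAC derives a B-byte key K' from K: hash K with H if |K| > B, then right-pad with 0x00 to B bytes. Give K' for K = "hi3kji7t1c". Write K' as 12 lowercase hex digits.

038100000000

|K| = 10 > B = 6, so first hash the key.
H(K): sum = 104+105+51+107+106+105+55+116+49+99 = 897 → 03 81.
Zero-pad H(K) = 03 81 to 6 bytes: K' = 03 81 00 00 00 00.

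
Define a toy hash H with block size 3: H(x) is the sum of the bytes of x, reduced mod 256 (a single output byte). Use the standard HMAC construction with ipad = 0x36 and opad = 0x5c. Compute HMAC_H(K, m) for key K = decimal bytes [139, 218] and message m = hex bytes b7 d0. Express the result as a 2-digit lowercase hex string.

1f

Key decimal bytes [139, 218] = 8b da is 2 bytes ≤ B = 3; zero-pad to 3 bytes: K' = 8b da 00.
K' ⊕ ipad = bd ec 36.  K' ⊕ opad = d7 86 5c.
Inner input = (K'⊕ipad) ∥ m = bd ec 36 ∥ b7 d0.
Inner hash: sum = 189+236+54+183+208 = 870; mod 256 = 102 → 66.
Outer input = (K'⊕opad) ∥ inner = d7 86 5c ∥ 66.
Outer hash (tag): sum = 215+134+92+102 = 543; mod 256 = 31 → 1f.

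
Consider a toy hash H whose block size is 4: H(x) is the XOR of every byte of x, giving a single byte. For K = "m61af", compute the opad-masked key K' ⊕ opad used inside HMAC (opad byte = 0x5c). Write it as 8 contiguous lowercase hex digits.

Key "m61af" = 6d 36 31 61 66 is 5 bytes > B = 4, so hash it first: H(key) = 6d, then zero-pad to 4 bytes: K' = 6d 00 00 00.
XOR each byte with 0x5c: 6d⊕5c=31, 00⊕5c=5c, 00⊕5c=5c, 00⊕5c=5c.

315c5c5c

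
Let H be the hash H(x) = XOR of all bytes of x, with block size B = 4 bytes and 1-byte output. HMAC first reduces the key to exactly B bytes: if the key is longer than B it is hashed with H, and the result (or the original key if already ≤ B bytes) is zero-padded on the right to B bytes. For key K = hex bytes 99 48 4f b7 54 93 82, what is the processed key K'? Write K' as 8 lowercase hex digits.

|K| = 7 > B = 4, so first hash the key.
H(K): XOR 99⊕48⊕4f⊕b7⊕54⊕93⊕82 = 6c.
Zero-pad H(K) = 6c to 4 bytes: K' = 6c 00 00 00.

6c000000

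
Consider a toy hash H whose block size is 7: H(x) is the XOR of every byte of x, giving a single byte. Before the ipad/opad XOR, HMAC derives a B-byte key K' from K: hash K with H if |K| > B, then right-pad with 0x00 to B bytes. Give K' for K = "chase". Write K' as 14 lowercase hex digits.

Key "chase" = 63 68 61 73 65 is 5 bytes ≤ B = 7; zero-pad to 7 bytes: K' = 63 68 61 73 65 00 00.

63686173650000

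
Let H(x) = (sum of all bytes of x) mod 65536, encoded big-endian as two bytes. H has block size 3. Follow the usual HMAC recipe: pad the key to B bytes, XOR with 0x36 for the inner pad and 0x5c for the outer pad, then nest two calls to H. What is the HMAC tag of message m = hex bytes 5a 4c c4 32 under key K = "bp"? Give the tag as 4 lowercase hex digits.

0134

Key "bp" = 62 70 is 2 bytes ≤ B = 3; zero-pad to 3 bytes: K' = 62 70 00.
K' ⊕ ipad = 54 46 36.  K' ⊕ opad = 3e 2c 5c.
Inner input = (K'⊕ipad) ∥ m = 54 46 36 ∥ 5a 4c c4 32.
Inner hash: sum = 84+70+54+90+76+196+50 = 620 → 02 6c.
Outer input = (K'⊕opad) ∥ inner = 3e 2c 5c ∥ 02 6c.
Outer hash (tag): sum = 62+44+92+2+108 = 308 → 01 34.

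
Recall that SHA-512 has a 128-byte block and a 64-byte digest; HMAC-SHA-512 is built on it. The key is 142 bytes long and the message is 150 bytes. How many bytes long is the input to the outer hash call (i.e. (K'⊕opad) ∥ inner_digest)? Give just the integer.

Key is 142 > 128 bytes, so it is hashed to 64 bytes then zero-padded to 128: |K'| = 128.
Outer input = (K'⊕opad) ∥ H(inner) → 128 + 64 = 192 bytes.

192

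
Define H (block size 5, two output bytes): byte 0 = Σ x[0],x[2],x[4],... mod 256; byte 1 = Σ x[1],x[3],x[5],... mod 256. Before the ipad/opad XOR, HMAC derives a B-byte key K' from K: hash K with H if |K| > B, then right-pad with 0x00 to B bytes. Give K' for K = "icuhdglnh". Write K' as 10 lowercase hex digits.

|K| = 9 > B = 5, so first hash the key.
H(K): even-index sum = 534 mod 256 = 22; odd-index sum = 416 mod 256 = 160 → 16 a0.
Zero-pad H(K) = 16 a0 to 5 bytes: K' = 16 a0 00 00 00.

16a0000000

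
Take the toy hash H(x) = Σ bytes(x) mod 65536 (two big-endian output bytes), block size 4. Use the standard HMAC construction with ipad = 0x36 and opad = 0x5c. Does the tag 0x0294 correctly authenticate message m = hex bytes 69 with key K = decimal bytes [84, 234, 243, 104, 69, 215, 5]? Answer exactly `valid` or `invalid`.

Key decimal bytes [84, 234, 243, 104, 69, 215, 5] = 54 ea f3 68 45 d7 05 is 7 bytes > B = 4, so hash it first: H(key) = 03 ba, then zero-pad to 4 bytes: K' = 03 ba 00 00.
K' ⊕ ipad = 35 8c 36 36; K' ⊕ opad = 5f e6 5c 5c.
Inner hash: sum = 53+140+54+54+105 = 406 → 01 96.
Outer hash (recomputed tag): sum = 95+230+92+92+1+150 = 660 → 02 94.
Recomputed tag = 0294; claimed = 0294 → match.

valid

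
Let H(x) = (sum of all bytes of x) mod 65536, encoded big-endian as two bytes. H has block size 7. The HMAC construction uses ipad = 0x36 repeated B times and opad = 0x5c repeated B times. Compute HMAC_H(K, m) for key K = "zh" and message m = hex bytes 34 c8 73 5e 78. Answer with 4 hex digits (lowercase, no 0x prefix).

Key "zh" = 7a 68 is 2 bytes ≤ B = 7; zero-pad to 7 bytes: K' = 7a 68 00 00 00 00 00.
K' ⊕ ipad = 4c 5e 36 36 36 36 36.  K' ⊕ opad = 26 34 5c 5c 5c 5c 5c.
Inner input = (K'⊕ipad) ∥ m = 4c 5e 36 36 36 36 36 ∥ 34 c8 73 5e 78.
Inner hash: sum = 76+94+54+54+54+54+54+52+200+115+94+120 = 1021 → 03 fd.
Outer input = (K'⊕opad) ∥ inner = 26 34 5c 5c 5c 5c 5c ∥ 03 fd.
Outer hash (tag): sum = 38+52+92+92+92+92+92+3+253 = 806 → 03 26.

0326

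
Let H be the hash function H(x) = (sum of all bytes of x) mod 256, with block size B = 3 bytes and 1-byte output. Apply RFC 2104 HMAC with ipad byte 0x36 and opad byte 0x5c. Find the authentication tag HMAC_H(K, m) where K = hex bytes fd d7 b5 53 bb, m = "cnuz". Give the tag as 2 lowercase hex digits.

50

Key hex bytes fd d7 b5 53 bb is 5 bytes > B = 3, so hash it first: H(key) = 97, then zero-pad to 3 bytes: K' = 97 00 00.
K' ⊕ ipad = a1 36 36.  K' ⊕ opad = cb 5c 5c.
Inner input = (K'⊕ipad) ∥ m = a1 36 36 ∥ 63 6e 75 7a.
Inner hash: sum = 161+54+54+99+110+117+122 = 717; mod 256 = 205 → cd.
Outer input = (K'⊕opad) ∥ inner = cb 5c 5c ∥ cd.
Outer hash (tag): sum = 203+92+92+205 = 592; mod 256 = 80 → 50.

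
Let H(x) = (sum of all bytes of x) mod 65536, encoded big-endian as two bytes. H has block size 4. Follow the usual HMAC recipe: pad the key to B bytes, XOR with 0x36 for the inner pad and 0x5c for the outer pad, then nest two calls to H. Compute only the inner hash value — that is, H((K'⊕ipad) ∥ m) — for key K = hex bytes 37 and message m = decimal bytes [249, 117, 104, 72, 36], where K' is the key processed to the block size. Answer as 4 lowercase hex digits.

Key hex bytes 37 is 1 byte ≤ B = 4; zero-pad to 4 bytes: K' = 37 00 00 00.
K' ⊕ ipad = 01 36 36 36.
Inner input = 01 36 36 36 ∥ f9 75 68 48 24.
Inner hash: sum = 1+54+54+54+249+117+104+72+36 = 741 → 02 e5.

02e5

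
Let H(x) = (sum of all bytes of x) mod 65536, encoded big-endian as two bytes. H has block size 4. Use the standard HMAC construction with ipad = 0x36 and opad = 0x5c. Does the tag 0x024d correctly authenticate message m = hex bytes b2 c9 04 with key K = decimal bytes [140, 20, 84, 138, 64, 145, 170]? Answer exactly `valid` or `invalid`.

Key decimal bytes [140, 20, 84, 138, 64, 145, 170] = 8c 14 54 8a 40 91 aa is 7 bytes > B = 4, so hash it first: H(key) = 02 f9, then zero-pad to 4 bytes: K' = 02 f9 00 00.
K' ⊕ ipad = 34 cf 36 36; K' ⊕ opad = 5e a5 5c 5c.
Inner hash: sum = 52+207+54+54+178+201+4 = 750 → 02 ee.
Outer hash (recomputed tag): sum = 94+165+92+92+2+238 = 683 → 02 ab.
Recomputed tag = 02ab; claimed = 024d → mismatch.

invalid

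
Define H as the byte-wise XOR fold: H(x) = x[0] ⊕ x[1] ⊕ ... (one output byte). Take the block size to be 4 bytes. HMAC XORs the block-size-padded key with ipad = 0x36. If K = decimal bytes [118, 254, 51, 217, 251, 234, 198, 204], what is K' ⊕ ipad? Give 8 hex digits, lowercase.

4f363636

Key decimal bytes [118, 254, 51, 217, 251, 234, 198, 204] = 76 fe 33 d9 fb ea c6 cc is 8 bytes > B = 4, so hash it first: H(key) = 79, then zero-pad to 4 bytes: K' = 79 00 00 00.
XOR each byte with 0x36: 79⊕36=4f, 00⊕36=36, 00⊕36=36, 00⊕36=36.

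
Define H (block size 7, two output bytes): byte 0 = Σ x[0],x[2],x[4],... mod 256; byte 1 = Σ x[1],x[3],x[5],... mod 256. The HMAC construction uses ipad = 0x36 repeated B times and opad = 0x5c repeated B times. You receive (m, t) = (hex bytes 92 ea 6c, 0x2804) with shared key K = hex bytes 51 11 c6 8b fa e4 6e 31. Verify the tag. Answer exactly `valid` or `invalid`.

Key hex bytes 51 11 c6 8b fa e4 6e 31 is 8 bytes > B = 7, so hash it first: H(key) = 7f b1, then zero-pad to 7 bytes: K' = 7f b1 00 00 00 00 00.
K' ⊕ ipad = 49 87 36 36 36 36 36; K' ⊕ opad = 23 ed 5c 5c 5c 5c 5c.
Inner hash: even-index sum = 469 mod 256 = 213; odd-index sum = 497 mod 256 = 241 → d5 f1.
Outer hash (recomputed tag): even-index sum = 552 mod 256 = 40; odd-index sum = 634 mod 256 = 122 → 28 7a.
Recomputed tag = 287a; claimed = 2804 → mismatch.

invalid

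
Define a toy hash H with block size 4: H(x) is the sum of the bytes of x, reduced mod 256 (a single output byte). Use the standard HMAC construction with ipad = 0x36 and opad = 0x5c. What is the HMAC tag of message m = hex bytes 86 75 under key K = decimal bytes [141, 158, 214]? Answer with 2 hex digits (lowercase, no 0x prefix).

Key decimal bytes [141, 158, 214] = 8d 9e d6 is 3 bytes ≤ B = 4; zero-pad to 4 bytes: K' = 8d 9e d6 00.
K' ⊕ ipad = bb a8 e0 36.  K' ⊕ opad = d1 c2 8a 5c.
Inner input = (K'⊕ipad) ∥ m = bb a8 e0 36 ∥ 86 75.
Inner hash: sum = 187+168+224+54+134+117 = 884; mod 256 = 116 → 74.
Outer input = (K'⊕opad) ∥ inner = d1 c2 8a 5c ∥ 74.
Outer hash (tag): sum = 209+194+138+92+116 = 749; mod 256 = 237 → ed.

ed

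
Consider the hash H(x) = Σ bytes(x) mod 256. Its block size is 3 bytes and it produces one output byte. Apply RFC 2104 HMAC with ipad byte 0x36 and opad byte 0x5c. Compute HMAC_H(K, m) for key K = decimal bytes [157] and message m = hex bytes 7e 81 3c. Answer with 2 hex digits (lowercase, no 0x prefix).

Key decimal bytes [157] = 9d is 1 byte ≤ B = 3; zero-pad to 3 bytes: K' = 9d 00 00.
K' ⊕ ipad = ab 36 36.  K' ⊕ opad = c1 5c 5c.
Inner input = (K'⊕ipad) ∥ m = ab 36 36 ∥ 7e 81 3c.
Inner hash: sum = 171+54+54+126+129+60 = 594; mod 256 = 82 → 52.
Outer input = (K'⊕opad) ∥ inner = c1 5c 5c ∥ 52.
Outer hash (tag): sum = 193+92+92+82 = 459; mod 256 = 203 → cb.

cb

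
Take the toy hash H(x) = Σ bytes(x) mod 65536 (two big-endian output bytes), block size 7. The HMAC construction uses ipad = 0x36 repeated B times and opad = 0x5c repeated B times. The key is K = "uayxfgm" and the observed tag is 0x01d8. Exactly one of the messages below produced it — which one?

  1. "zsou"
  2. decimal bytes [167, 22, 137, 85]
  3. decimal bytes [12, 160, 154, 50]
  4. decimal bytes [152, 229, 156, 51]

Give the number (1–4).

4

Key "uayxfgm" = 75 61 79 78 66 67 6d is exactly B = 7 bytes: K' = 75 61 79 78 66 67 6d.
K' ⊕ ipad = 43 57 4f 4e 50 51 5b; K' ⊕ opad = 29 3d 25 24 3a 3b 31.
m1: inner = H(43 57 4f 4e 50 51 5b 7a 73 6f 75) = 04 04; tag = H(29 3d 25 24 3a 3b 31 04 04) = 015d
m2: inner = H(43 57 4f 4e 50 51 5b a7 16 89 55) = 03 ce; tag = H(29 3d 25 24 3a 3b 31 03 ce) = 0226
m3: inner = H(43 57 4f 4e 50 51 5b 0c a0 9a 32) = 03 ab; tag = H(29 3d 25 24 3a 3b 31 03 ab) = 0203
m4: inner = H(43 57 4f 4e 50 51 5b 98 e5 9c 33) = 04 7f; tag = H(29 3d 25 24 3a 3b 31 04 7f) = 01d8 ← matches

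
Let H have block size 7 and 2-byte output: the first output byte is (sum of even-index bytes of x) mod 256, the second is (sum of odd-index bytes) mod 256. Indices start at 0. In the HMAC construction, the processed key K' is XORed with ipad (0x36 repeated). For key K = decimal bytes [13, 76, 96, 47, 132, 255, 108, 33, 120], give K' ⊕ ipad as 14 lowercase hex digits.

Key decimal bytes [13, 76, 96, 47, 132, 255, 108, 33, 120] = 0d 4c 60 2f 84 ff 6c 21 78 is 9 bytes > B = 7, so hash it first: H(key) = d5 9b, then zero-pad to 7 bytes: K' = d5 9b 00 00 00 00 00.
XOR each byte with 0x36: d5⊕36=e3, 9b⊕36=ad, 00⊕36=36, 00⊕36=36, 00⊕36=36, 00⊕36=36, 00⊕36=36.

e3ad3636363636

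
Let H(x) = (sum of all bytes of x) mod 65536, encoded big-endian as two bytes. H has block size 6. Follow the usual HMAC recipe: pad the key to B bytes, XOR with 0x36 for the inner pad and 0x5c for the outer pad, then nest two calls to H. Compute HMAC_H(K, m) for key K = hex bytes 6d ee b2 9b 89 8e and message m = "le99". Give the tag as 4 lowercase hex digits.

0462

Key hex bytes 6d ee b2 9b 89 8e is exactly B = 6 bytes: K' = 6d ee b2 9b 89 8e.
K' ⊕ ipad = 5b d8 84 ad bf b8.  K' ⊕ opad = 31 b2 ee c7 d5 d2.
Inner input = (K'⊕ipad) ∥ m = 5b d8 84 ad bf b8 ∥ 6c 65 39 39.
Inner hash: sum = 91+216+132+173+191+184+108+101+57+57 = 1310 → 05 1e.
Outer input = (K'⊕opad) ∥ inner = 31 b2 ee c7 d5 d2 ∥ 05 1e.
Outer hash (tag): sum = 49+178+238+199+213+210+5+30 = 1122 → 04 62.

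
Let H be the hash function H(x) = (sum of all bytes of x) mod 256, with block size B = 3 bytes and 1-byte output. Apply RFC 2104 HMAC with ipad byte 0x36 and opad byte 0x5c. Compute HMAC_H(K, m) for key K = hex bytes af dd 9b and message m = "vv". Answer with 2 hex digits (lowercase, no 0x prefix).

58

Key hex bytes af dd 9b is exactly B = 3 bytes: K' = af dd 9b.
K' ⊕ ipad = 99 eb ad.  K' ⊕ opad = f3 81 c7.
Inner input = (K'⊕ipad) ∥ m = 99 eb ad ∥ 76 76.
Inner hash: sum = 153+235+173+118+118 = 797; mod 256 = 29 → 1d.
Outer input = (K'⊕opad) ∥ inner = f3 81 c7 ∥ 1d.
Outer hash (tag): sum = 243+129+199+29 = 600; mod 256 = 88 → 58.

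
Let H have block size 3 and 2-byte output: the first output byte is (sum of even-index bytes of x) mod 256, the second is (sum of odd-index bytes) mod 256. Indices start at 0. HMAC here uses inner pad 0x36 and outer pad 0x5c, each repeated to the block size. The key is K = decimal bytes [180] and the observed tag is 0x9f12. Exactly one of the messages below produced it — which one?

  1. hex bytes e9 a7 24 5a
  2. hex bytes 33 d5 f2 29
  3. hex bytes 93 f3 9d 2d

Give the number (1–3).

2

Key decimal bytes [180] = b4 is 1 byte ≤ B = 3; zero-pad to 3 bytes: K' = b4 00 00.
K' ⊕ ipad = 82 36 36; K' ⊕ opad = e8 5c 5c.
m1: inner = H(82 36 36 e9 a7 24 5a) = b9 43; tag = H(e8 5c 5c b9 43) = 8715
m2: inner = H(82 36 36 33 d5 f2 29) = b6 5b; tag = H(e8 5c 5c b6 5b) = 9f12 ← matches
m3: inner = H(82 36 36 93 f3 9d 2d) = d8 66; tag = H(e8 5c 5c d8 66) = aa34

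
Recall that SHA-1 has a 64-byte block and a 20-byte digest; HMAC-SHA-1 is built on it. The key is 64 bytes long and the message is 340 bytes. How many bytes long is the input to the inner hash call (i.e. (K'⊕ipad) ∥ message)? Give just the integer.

404

Key is 64 ≤ 64 bytes, zero-padded: |K'| = 64.
Inner input = (K'⊕ipad) ∥ m → 64 + 340 = 404 bytes.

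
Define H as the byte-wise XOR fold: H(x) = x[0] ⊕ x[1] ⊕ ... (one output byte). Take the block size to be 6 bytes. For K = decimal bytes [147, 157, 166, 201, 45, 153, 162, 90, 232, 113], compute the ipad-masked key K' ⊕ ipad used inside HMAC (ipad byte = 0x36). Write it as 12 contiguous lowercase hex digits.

Key decimal bytes [147, 157, 166, 201, 45, 153, 162, 90, 232, 113] = 93 9d a6 c9 2d 99 a2 5a e8 71 is 10 bytes > B = 6, so hash it first: H(key) = b4, then zero-pad to 6 bytes: K' = b4 00 00 00 00 00.
XOR each byte with 0x36: b4⊕36=82, 00⊕36=36, 00⊕36=36, 00⊕36=36, 00⊕36=36, 00⊕36=36.

823636363636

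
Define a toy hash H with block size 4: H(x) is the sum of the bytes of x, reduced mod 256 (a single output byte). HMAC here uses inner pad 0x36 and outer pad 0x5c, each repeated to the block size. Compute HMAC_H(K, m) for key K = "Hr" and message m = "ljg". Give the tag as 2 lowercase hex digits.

Key "Hr" = 48 72 is 2 bytes ≤ B = 4; zero-pad to 4 bytes: K' = 48 72 00 00.
K' ⊕ ipad = 7e 44 36 36.  K' ⊕ opad = 14 2e 5c 5c.
Inner input = (K'⊕ipad) ∥ m = 7e 44 36 36 ∥ 6c 6a 67.
Inner hash: sum = 126+68+54+54+108+106+103 = 619; mod 256 = 107 → 6b.
Outer input = (K'⊕opad) ∥ inner = 14 2e 5c 5c ∥ 6b.
Outer hash (tag): sum = 20+46+92+92+107 = 357; mod 256 = 101 → 65.

65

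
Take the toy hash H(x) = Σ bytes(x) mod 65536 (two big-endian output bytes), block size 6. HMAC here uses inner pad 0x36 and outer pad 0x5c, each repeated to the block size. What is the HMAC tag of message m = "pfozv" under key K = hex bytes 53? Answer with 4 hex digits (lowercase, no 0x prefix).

0286

Key hex bytes 53 is 1 byte ≤ B = 6; zero-pad to 6 bytes: K' = 53 00 00 00 00 00.
K' ⊕ ipad = 65 36 36 36 36 36.  K' ⊕ opad = 0f 5c 5c 5c 5c 5c.
Inner input = (K'⊕ipad) ∥ m = 65 36 36 36 36 36 ∥ 70 66 6f 7a 76.
Inner hash: sum = 101+54+54+54+54+54+112+102+111+122+118 = 936 → 03 a8.
Outer input = (K'⊕opad) ∥ inner = 0f 5c 5c 5c 5c 5c ∥ 03 a8.
Outer hash (tag): sum = 15+92+92+92+92+92+3+168 = 646 → 02 86.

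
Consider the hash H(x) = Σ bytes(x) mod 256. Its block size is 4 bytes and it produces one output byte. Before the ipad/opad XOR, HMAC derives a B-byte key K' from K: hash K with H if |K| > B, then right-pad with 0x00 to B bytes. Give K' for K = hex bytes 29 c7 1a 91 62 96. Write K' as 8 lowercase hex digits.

93000000

|K| = 6 > B = 4, so first hash the key.
H(K): sum = 41+199+26+145+98+150 = 659; mod 256 = 147 → 93.
Zero-pad H(K) = 93 to 4 bytes: K' = 93 00 00 00.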